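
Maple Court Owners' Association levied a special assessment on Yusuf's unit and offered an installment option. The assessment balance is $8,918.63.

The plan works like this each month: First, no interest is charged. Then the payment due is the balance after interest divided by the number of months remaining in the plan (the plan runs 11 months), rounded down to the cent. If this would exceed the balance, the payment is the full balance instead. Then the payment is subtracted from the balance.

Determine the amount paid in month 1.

# | Opening | Payment | End bal
1 | $8,918.63 | $810.78 | $8,107.85

$810.78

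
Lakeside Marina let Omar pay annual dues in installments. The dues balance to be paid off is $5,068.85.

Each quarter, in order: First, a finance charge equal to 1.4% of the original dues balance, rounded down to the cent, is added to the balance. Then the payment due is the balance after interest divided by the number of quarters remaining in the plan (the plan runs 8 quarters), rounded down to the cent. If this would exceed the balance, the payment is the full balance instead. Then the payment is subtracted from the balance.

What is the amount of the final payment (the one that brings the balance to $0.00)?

$826.47

Quarter 1: opening $5,068.85; interest $70.96 → $5,139.81; payment $642.47; balance $4,497.34
Quarter 2: opening $4,497.34; interest $70.96 → $4,568.30; payment $652.61; balance $3,915.69
Quarter 3: opening $3,915.69; interest $70.96 → $3,986.65; payment $664.44; balance $3,322.21
Quarter 4: opening $3,322.21; interest $70.96 → $3,393.17; payment $678.63; balance $2,714.54
Quarter 5: opening $2,714.54; interest $70.96 → $2,785.50; payment $696.37; balance $2,089.13
Quarter 6: opening $2,089.13; interest $70.96 → $2,160.09; payment $720.03; balance $1,440.06
Quarter 7: opening $1,440.06; interest $70.96 → $1,511.02; payment $755.51; balance $755.51
Quarter 8: opening $755.51; interest $70.96 → $826.47; payment $826.47; balance $0.00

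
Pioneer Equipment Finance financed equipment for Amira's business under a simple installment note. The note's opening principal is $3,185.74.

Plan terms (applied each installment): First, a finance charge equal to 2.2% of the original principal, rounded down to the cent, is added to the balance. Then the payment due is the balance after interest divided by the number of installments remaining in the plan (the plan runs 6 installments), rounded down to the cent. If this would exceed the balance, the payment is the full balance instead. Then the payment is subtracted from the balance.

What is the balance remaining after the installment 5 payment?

Installment 1: opening $3,185.74; interest $70.08 → $3,255.82; payment $542.63; balance $2,713.19
Installment 2: opening $2,713.19; interest $70.08 → $2,783.27; payment $556.65; balance $2,226.62
Installment 3: opening $2,226.62; interest $70.08 → $2,296.70; payment $574.17; balance $1,722.53
Installment 4: opening $1,722.53; interest $70.08 → $1,792.61; payment $597.53; balance $1,195.08
Installment 5: opening $1,195.08; interest $70.08 → $1,265.16; payment $632.58; balance $632.58

$632.58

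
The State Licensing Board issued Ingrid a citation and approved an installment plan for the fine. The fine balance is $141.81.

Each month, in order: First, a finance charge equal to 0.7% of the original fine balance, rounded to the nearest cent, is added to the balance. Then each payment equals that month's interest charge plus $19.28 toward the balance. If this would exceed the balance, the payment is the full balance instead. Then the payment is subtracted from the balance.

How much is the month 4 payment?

Month 1: opening $141.81; interest $0.99 → $142.80; payment $20.27; balance $122.53
Month 2: opening $122.53; interest $0.99 → $123.52; payment $20.27; balance $103.25
Month 3: opening $103.25; interest $0.99 → $104.24; payment $20.27; balance $83.97
Month 4: opening $83.97; interest $0.99 → $84.96; payment $20.27; balance $64.69

$20.27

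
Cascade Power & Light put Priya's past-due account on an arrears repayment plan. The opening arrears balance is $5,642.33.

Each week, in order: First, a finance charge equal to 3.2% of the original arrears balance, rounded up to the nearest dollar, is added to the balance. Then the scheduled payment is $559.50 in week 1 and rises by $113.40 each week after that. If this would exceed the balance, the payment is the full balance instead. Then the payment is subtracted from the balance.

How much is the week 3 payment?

$786.30

# | Opening | Interest | Payment | End bal
1 | $5,642.33 | $181.00 | $559.50 | $5,263.83
2 | $5,263.83 | $181.00 | $672.90 | $4,771.93
3 | $4,771.93 | $181.00 | $786.30 | $4,166.63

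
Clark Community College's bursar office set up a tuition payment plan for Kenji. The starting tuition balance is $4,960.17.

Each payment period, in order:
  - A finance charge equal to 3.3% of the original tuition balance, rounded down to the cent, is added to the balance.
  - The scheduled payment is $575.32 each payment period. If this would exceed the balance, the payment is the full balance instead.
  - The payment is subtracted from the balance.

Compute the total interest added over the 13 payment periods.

$2,127.84

# | Opening | Interest | Payment | End bal
1 | $4,960.17 | $163.68 | $575.32 | $4,548.53
2 | $4,548.53 | $163.68 | $575.32 | $4,136.89
3 | $4,136.89 | $163.68 | $575.32 | $3,725.25
4 | $3,725.25 | $163.68 | $575.32 | $3,313.61
5 | $3,313.61 | $163.68 | $575.32 | $2,901.97
6 | $2,901.97 | $163.68 | $575.32 | $2,490.33
7 | $2,490.33 | $163.68 | $575.32 | $2,078.69
8 | $2,078.69 | $163.68 | $575.32 | $1,667.05
9 | $1,667.05 | $163.68 | $575.32 | $1,255.41
10 | $1,255.41 | $163.68 | $575.32 | $843.77
11 | $843.77 | $163.68 | $575.32 | $432.13
12 | $432.13 | $163.68 | $575.32 | $20.49
13 | $20.49 | $163.68 | $184.17 | $0.00
Total interest: $163.68 + $163.68 + $163.68 + $163.68 + $163.68 + $163.68 + $163.68 + $163.68 + $163.68 + $163.68 + $163.68 + $163.68 + $163.68 = $2,127.84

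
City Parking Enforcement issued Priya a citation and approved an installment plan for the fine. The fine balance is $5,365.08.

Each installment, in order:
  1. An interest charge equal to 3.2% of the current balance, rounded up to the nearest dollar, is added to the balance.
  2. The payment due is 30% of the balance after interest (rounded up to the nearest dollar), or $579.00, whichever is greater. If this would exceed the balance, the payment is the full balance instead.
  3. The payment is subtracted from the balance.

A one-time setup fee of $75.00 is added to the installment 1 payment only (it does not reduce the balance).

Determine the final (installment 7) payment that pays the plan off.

$392.08

Installment 1: opening $5,365.08; interest $172.00 → $5,537.08; payment $1,662.00 (+ $75.00 fee); balance $3,875.08
Installment 2: opening $3,875.08; interest $125.00 → $4,000.08; payment $1,201.00; balance $2,799.08
Installment 3: opening $2,799.08; interest $90.00 → $2,889.08; payment $867.00; balance $2,022.08
Installment 4: opening $2,022.08; interest $65.00 → $2,087.08; payment $627.00; balance $1,460.08
Installment 5: opening $1,460.08; interest $47.00 → $1,507.08; payment $579.00; balance $928.08
Installment 6: opening $928.08; interest $30.00 → $958.08; payment $579.00; balance $379.08
Installment 7: opening $379.08; interest $13.00 → $392.08; payment $392.08; balance $0.00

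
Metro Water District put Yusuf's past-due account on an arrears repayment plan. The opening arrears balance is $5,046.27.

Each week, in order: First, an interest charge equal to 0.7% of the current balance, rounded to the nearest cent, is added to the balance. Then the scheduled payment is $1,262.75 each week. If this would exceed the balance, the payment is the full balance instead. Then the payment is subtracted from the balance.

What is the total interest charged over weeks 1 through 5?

Week 1: opening $5,046.27; interest $35.32 → $5,081.59; payment $1,262.75; balance $3,818.84
Week 2: opening $3,818.84; interest $26.73 → $3,845.57; payment $1,262.75; balance $2,582.82
Week 3: opening $2,582.82; interest $18.08 → $2,600.90; payment $1,262.75; balance $1,338.15
Week 4: opening $1,338.15; interest $9.37 → $1,347.52; payment $1,262.75; balance $84.77
Week 5: opening $84.77; interest $0.59 → $85.36; payment $85.36; balance $0.00
Total interest: $35.32 + $26.73 + $18.08 + $9.37 + $0.59 = $90.09

$90.09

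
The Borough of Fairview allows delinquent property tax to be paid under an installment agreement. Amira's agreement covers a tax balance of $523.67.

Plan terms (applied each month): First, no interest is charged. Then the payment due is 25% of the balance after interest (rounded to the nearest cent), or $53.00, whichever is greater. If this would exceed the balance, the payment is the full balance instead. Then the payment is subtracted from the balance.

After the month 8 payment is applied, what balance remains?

$0.00

Month 1: $523.67 − $130.92 → $392.75
Month 2: $392.75 − $98.19 → $294.56
Month 3: $294.56 − $73.64 → $220.92
Month 4: $220.92 − $55.23 → $165.69
Month 5: $165.69 − $53.00 → $112.69
Month 6: $112.69 − $53.00 → $59.69
Month 7: $59.69 − $53.00 → $6.69
Month 8: $6.69 − $6.69 → $0.00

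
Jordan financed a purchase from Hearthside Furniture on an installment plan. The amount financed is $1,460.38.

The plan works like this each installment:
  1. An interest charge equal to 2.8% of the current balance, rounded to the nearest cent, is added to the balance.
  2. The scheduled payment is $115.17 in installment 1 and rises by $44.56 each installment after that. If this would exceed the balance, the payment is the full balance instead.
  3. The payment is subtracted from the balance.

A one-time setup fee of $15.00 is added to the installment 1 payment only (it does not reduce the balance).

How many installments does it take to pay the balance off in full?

7

Installment 1: $1,460.38 +$40.89 interest = $1,501.27; pay $115.17 (+ $15.00 fee) → $1,386.10
Installment 2: $1,386.10 +$38.81 interest = $1,424.91; pay $159.73 → $1,265.18
Installment 3: $1,265.18 +$35.43 interest = $1,300.61; pay $204.29 → $1,096.32
Installment 4: $1,096.32 +$30.70 interest = $1,127.02; pay $248.85 → $878.17
Installment 5: $878.17 +$24.59 interest = $902.76; pay $293.41 → $609.35
Installment 6: $609.35 +$17.06 interest = $626.41; pay $337.97 → $288.44
Installment 7: $288.44 +$8.08 interest = $296.52; pay $296.52 → $0.00
Balance reaches $0.00 in installment 7.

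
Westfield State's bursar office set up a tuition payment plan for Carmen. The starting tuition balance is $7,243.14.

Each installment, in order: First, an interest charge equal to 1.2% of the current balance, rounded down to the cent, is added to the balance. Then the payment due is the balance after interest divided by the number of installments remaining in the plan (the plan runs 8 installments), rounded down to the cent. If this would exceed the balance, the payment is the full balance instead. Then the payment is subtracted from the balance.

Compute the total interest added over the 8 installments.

Installment 1: opening $7,243.14; interest $86.91 → $7,330.05; payment $916.25; balance $6,413.80
Installment 2: opening $6,413.80; interest $76.96 → $6,490.76; payment $927.25; balance $5,563.51
Installment 3: opening $5,563.51; interest $66.76 → $5,630.27; payment $938.37; balance $4,691.90
Installment 4: opening $4,691.90; interest $56.30 → $4,748.20; payment $949.64; balance $3,798.56
Installment 5: opening $3,798.56; interest $45.58 → $3,844.14; payment $961.03; balance $2,883.11
Installment 6: opening $2,883.11; interest $34.59 → $2,917.70; payment $972.56; balance $1,945.14
Installment 7: opening $1,945.14; interest $23.34 → $1,968.48; payment $984.24; balance $984.24
Installment 8: opening $984.24; interest $11.81 → $996.05; payment $996.05; balance $0.00
Total interest: $86.91 + $76.96 + $66.76 + $56.30 + $45.58 + $34.59 + $23.34 + $11.81 = $402.25

$402.25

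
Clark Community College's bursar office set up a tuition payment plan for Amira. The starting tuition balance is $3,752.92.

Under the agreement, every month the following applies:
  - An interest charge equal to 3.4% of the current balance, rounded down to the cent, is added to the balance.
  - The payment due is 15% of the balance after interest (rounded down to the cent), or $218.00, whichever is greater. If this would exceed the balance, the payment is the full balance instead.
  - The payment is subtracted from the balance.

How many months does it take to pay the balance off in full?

Month 1: $3,752.92 +$127.59 interest = $3,880.51; pay $582.07 → $3,298.44
Month 2: $3,298.44 +$112.14 interest = $3,410.58; pay $511.58 → $2,899.00
Month 3: $2,899.00 +$98.56 interest = $2,997.56; pay $449.63 → $2,547.93
Month 4: $2,547.93 +$86.62 interest = $2,634.55; pay $395.18 → $2,239.37
Month 5: $2,239.37 +$76.13 interest = $2,315.50; pay $347.32 → $1,968.18
Month 6: $1,968.18 +$66.91 interest = $2,035.09; pay $305.26 → $1,729.83
Month 7: $1,729.83 +$58.81 interest = $1,788.64; pay $268.29 → $1,520.35
Month 8: $1,520.35 +$51.69 interest = $1,572.04; pay $235.80 → $1,336.24
Month 9: $1,336.24 +$45.43 interest = $1,381.67; pay $218.00 → $1,163.67
Month 10: $1,163.67 +$39.56 interest = $1,203.23; pay $218.00 → $985.23
Month 11: $985.23 +$33.49 interest = $1,018.72; pay $218.00 → $800.72
Month 12: $800.72 +$27.22 interest = $827.94; pay $218.00 → $609.94
Month 13: $609.94 +$20.73 interest = $630.67; pay $218.00 → $412.67
Month 14: $412.67 +$14.03 interest = $426.70; pay $218.00 → $208.70
Month 15: $208.70 +$7.09 interest = $215.79; pay $215.79 → $0.00
Balance reaches $0.00 in month 15.

15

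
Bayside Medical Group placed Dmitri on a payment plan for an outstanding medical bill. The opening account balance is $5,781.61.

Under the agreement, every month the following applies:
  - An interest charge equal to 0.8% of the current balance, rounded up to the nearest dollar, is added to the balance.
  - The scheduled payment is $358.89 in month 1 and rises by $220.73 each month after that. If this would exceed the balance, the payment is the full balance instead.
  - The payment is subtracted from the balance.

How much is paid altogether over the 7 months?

$5,993.61

# | Opening | Interest | Payment | End bal
1 | $5,781.61 | $47.00 | $358.89 | $5,469.72
2 | $5,469.72 | $44.00 | $579.62 | $4,934.10
3 | $4,934.10 | $40.00 | $800.35 | $4,173.75
4 | $4,173.75 | $34.00 | $1,021.08 | $3,186.67
5 | $3,186.67 | $26.00 | $1,241.81 | $1,970.86
6 | $1,970.86 | $16.00 | $1,462.54 | $524.32
7 | $524.32 | $5.00 | $529.32 | $0.00
Total paid: $5,993.61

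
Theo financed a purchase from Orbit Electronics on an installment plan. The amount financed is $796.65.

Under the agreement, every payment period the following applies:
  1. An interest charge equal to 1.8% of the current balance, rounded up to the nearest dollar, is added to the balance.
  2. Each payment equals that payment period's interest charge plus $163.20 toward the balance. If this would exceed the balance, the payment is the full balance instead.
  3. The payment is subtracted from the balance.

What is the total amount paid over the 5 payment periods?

$841.65

# | Opening | Interest | Payment | End bal
1 | $796.65 | $15.00 | $178.20 | $633.45
2 | $633.45 | $12.00 | $175.20 | $470.25
3 | $470.25 | $9.00 | $172.20 | $307.05
4 | $307.05 | $6.00 | $169.20 | $143.85
5 | $143.85 | $3.00 | $146.85 | $0.00
Total paid: $841.65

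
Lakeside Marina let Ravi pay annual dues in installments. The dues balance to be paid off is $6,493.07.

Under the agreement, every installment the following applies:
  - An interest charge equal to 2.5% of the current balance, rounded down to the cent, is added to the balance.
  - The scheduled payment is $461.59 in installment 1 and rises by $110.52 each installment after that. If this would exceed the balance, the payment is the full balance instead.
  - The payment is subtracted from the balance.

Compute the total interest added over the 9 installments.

# | Opening | Interest | Payment | End bal
1 | $6,493.07 | $162.32 | $461.59 | $6,193.80
2 | $6,193.80 | $154.84 | $572.11 | $5,776.53
3 | $5,776.53 | $144.41 | $682.63 | $5,238.31
4 | $5,238.31 | $130.95 | $793.15 | $4,576.11
5 | $4,576.11 | $114.40 | $903.67 | $3,786.84
6 | $3,786.84 | $94.67 | $1,014.19 | $2,867.32
7 | $2,867.32 | $71.68 | $1,124.71 | $1,814.29
8 | $1,814.29 | $45.35 | $1,235.23 | $624.41
9 | $624.41 | $15.61 | $640.02 | $0.00
Total interest: $162.32 + $154.84 + $144.41 + $130.95 + $114.40 + $94.67 + $71.68 + $45.35 + $15.61 = $934.23

$934.23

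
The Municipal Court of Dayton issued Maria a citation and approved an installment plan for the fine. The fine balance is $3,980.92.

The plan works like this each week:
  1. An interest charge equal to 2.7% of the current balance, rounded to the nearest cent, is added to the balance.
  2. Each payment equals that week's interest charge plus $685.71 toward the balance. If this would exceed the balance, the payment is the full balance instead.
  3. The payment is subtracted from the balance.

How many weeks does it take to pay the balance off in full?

6

Week 1: opening $3,980.92; interest $107.48 → $4,088.40; payment $793.19; balance $3,295.21
Week 2: opening $3,295.21; interest $88.97 → $3,384.18; payment $774.68; balance $2,609.50
Week 3: opening $2,609.50; interest $70.46 → $2,679.96; payment $756.17; balance $1,923.79
Week 4: opening $1,923.79; interest $51.94 → $1,975.73; payment $737.65; balance $1,238.08
Week 5: opening $1,238.08; interest $33.43 → $1,271.51; payment $719.14; balance $552.37
Week 6: opening $552.37; interest $14.91 → $567.28; payment $567.28; balance $0.00
Balance reaches $0.00 in week 6.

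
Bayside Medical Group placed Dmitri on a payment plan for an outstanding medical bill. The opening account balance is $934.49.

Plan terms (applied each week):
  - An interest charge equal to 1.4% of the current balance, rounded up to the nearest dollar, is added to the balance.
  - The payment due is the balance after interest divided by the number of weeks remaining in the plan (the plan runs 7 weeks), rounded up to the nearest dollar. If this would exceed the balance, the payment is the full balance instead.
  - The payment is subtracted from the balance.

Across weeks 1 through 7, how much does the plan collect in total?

$991.49

Week 1: opening $934.49; interest $14.00 → $948.49; payment $136.00; balance $812.49
Week 2: opening $812.49; interest $12.00 → $824.49; payment $138.00; balance $686.49
Week 3: opening $686.49; interest $10.00 → $696.49; payment $140.00; balance $556.49
Week 4: opening $556.49; interest $8.00 → $564.49; payment $142.00; balance $422.49
Week 5: opening $422.49; interest $6.00 → $428.49; payment $143.00; balance $285.49
Week 6: opening $285.49; interest $4.00 → $289.49; payment $145.00; balance $144.49
Week 7: opening $144.49; interest $3.00 → $147.49; payment $147.49; balance $0.00
Total paid: $991.49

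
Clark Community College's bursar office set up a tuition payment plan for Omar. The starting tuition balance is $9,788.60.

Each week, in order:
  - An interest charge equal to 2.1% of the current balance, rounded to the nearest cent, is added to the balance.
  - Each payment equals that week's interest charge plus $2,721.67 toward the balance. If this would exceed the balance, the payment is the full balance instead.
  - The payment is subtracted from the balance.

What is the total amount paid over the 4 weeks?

$10,267.92

Week 1: $9,788.60 +$205.56 interest = $9,994.16; pay $2,927.23 → $7,066.93
Week 2: $7,066.93 +$148.41 interest = $7,215.34; pay $2,870.08 → $4,345.26
Week 3: $4,345.26 +$91.25 interest = $4,436.51; pay $2,812.92 → $1,623.59
Week 4: $1,623.59 +$34.10 interest = $1,657.69; pay $1,657.69 → $0.00
Total paid: $10,267.92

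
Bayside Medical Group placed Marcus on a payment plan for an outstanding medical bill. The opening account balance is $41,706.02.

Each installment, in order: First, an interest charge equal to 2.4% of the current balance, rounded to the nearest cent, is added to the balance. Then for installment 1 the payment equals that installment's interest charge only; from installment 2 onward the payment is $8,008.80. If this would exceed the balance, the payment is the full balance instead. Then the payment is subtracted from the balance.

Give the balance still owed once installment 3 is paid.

$27,522.12

# | Opening | Interest | Payment | End bal
1 | $41,706.02 | $1,000.94 | $1,000.94 | $41,706.02
2 | $41,706.02 | $1,000.94 | $8,008.80 | $34,698.16
3 | $34,698.16 | $832.76 | $8,008.80 | $27,522.12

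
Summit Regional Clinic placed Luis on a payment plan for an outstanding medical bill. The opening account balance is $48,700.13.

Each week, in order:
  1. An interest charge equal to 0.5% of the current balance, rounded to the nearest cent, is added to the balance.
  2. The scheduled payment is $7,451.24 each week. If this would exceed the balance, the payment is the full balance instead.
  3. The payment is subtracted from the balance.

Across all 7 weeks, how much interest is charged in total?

Week 1: opening $48,700.13; interest $243.50 → $48,943.63; payment $7,451.24; balance $41,492.39
Week 2: opening $41,492.39; interest $207.46 → $41,699.85; payment $7,451.24; balance $34,248.61
Week 3: opening $34,248.61; interest $171.24 → $34,419.85; payment $7,451.24; balance $26,968.61
Week 4: opening $26,968.61; interest $134.84 → $27,103.45; payment $7,451.24; balance $19,652.21
Week 5: opening $19,652.21; interest $98.26 → $19,750.47; payment $7,451.24; balance $12,299.23
Week 6: opening $12,299.23; interest $61.50 → $12,360.73; payment $7,451.24; balance $4,909.49
Week 7: opening $4,909.49; interest $24.55 → $4,934.04; payment $4,934.04; balance $0.00
Total interest: $243.50 + $207.46 + $171.24 + $134.84 + $98.26 + $61.50 + $24.55 = $941.35

$941.35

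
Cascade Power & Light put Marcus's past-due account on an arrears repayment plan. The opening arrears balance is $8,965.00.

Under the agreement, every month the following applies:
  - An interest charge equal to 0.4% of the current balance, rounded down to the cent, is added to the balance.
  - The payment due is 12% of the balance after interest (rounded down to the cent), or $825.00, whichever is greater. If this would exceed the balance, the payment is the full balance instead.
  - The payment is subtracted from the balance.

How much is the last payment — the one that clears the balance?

$515.49

# | Opening | Interest | Payment | End bal
1 | $8,965.00 | $35.86 | $1,080.10 | $7,920.76
2 | $7,920.76 | $31.68 | $954.29 | $6,998.15
3 | $6,998.15 | $27.99 | $843.13 | $6,183.01
4 | $6,183.01 | $24.73 | $825.00 | $5,382.74
5 | $5,382.74 | $21.53 | $825.00 | $4,579.27
6 | $4,579.27 | $18.31 | $825.00 | $3,772.58
7 | $3,772.58 | $15.09 | $825.00 | $2,962.67
8 | $2,962.67 | $11.85 | $825.00 | $2,149.52
9 | $2,149.52 | $8.59 | $825.00 | $1,333.11
10 | $1,333.11 | $5.33 | $825.00 | $513.44
11 | $513.44 | $2.05 | $515.49 | $0.00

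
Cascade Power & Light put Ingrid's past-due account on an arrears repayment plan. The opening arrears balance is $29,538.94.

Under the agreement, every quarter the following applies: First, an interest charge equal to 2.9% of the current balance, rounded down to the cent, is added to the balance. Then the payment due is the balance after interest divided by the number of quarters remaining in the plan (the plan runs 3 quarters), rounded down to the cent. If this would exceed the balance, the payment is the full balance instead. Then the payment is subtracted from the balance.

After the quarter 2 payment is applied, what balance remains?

Quarter 1: $29,538.94 +$856.62 interest = $30,395.56; pay $10,131.85 → $20,263.71
Quarter 2: $20,263.71 +$587.64 interest = $20,851.35; pay $10,425.67 → $10,425.68

$10,425.68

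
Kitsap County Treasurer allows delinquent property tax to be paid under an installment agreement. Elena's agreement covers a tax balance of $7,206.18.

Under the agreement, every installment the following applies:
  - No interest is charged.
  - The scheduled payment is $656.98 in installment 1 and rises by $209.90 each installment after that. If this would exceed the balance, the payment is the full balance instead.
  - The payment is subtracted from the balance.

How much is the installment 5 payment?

Installment 1: $7,206.18 − $656.98 → $6,549.20
Installment 2: $6,549.20 − $866.88 → $5,682.32
Installment 3: $5,682.32 − $1,076.78 → $4,605.54
Installment 4: $4,605.54 − $1,286.68 → $3,318.86
Installment 5: $3,318.86 − $1,496.58 → $1,822.28

$1,496.58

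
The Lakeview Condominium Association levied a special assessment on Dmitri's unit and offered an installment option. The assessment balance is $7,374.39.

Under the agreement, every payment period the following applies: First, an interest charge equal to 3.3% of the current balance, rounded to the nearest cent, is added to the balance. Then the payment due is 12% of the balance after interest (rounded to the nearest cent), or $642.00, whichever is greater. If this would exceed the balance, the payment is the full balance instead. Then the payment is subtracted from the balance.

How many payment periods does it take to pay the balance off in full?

Payment period 1: $7,374.39 +$243.35 interest = $7,617.74; pay $914.13 → $6,703.61
Payment period 2: $6,703.61 +$221.22 interest = $6,924.83; pay $830.98 → $6,093.85
Payment period 3: $6,093.85 +$201.10 interest = $6,294.95; pay $755.39 → $5,539.56
Payment period 4: $5,539.56 +$182.81 interest = $5,722.37; pay $686.68 → $5,035.69
Payment period 5: $5,035.69 +$166.18 interest = $5,201.87; pay $642.00 → $4,559.87
Payment period 6: $4,559.87 +$150.48 interest = $4,710.35; pay $642.00 → $4,068.35
Payment period 7: $4,068.35 +$134.26 interest = $4,202.61; pay $642.00 → $3,560.61
Payment period 8: $3,560.61 +$117.50 interest = $3,678.11; pay $642.00 → $3,036.11
Payment period 9: $3,036.11 +$100.19 interest = $3,136.30; pay $642.00 → $2,494.30
Payment period 10: $2,494.30 +$82.31 interest = $2,576.61; pay $642.00 → $1,934.61
Payment period 11: $1,934.61 +$63.84 interest = $1,998.45; pay $642.00 → $1,356.45
Payment period 12: $1,356.45 +$44.76 interest = $1,401.21; pay $642.00 → $759.21
Payment period 13: $759.21 +$25.05 interest = $784.26; pay $642.00 → $142.26
Payment period 14: $142.26 +$4.69 interest = $146.95; pay $146.95 → $0.00
Balance reaches $0.00 in payment period 14.

14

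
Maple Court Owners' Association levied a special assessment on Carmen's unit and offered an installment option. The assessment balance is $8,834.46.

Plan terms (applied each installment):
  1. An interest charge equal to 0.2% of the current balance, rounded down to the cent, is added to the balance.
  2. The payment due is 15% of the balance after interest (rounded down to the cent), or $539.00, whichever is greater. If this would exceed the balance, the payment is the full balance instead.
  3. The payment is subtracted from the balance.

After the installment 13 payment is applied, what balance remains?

Installment 1: $8,834.46 +$17.66 interest = $8,852.12; pay $1,327.81 → $7,524.31
Installment 2: $7,524.31 +$15.04 interest = $7,539.35; pay $1,130.90 → $6,408.45
Installment 3: $6,408.45 +$12.81 interest = $6,421.26; pay $963.18 → $5,458.08
Installment 4: $5,458.08 +$10.91 interest = $5,468.99; pay $820.34 → $4,648.65
Installment 5: $4,648.65 +$9.29 interest = $4,657.94; pay $698.69 → $3,959.25
Installment 6: $3,959.25 +$7.91 interest = $3,967.16; pay $595.07 → $3,372.09
Installment 7: $3,372.09 +$6.74 interest = $3,378.83; pay $539.00 → $2,839.83
Installment 8: $2,839.83 +$5.67 interest = $2,845.50; pay $539.00 → $2,306.50
Installment 9: $2,306.50 +$4.61 interest = $2,311.11; pay $539.00 → $1,772.11
Installment 10: $1,772.11 +$3.54 interest = $1,775.65; pay $539.00 → $1,236.65
Installment 11: $1,236.65 +$2.47 interest = $1,239.12; pay $539.00 → $700.12
Installment 12: $700.12 +$1.40 interest = $701.52; pay $539.00 → $162.52
Installment 13: $162.52 +$0.32 interest = $162.84; pay $162.84 → $0.00

$0.00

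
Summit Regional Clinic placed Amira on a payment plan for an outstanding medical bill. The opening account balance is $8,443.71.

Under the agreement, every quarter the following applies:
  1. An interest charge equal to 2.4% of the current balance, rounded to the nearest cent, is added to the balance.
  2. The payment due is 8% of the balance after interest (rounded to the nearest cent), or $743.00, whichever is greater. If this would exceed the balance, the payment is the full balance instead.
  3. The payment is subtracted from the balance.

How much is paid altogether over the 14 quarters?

Quarter 1: opening $8,443.71; interest $202.65 → $8,646.36; payment $743.00; balance $7,903.36
Quarter 2: opening $7,903.36; interest $189.68 → $8,093.04; payment $743.00; balance $7,350.04
Quarter 3: opening $7,350.04; interest $176.40 → $7,526.44; payment $743.00; balance $6,783.44
Quarter 4: opening $6,783.44; interest $162.80 → $6,946.24; payment $743.00; balance $6,203.24
Quarter 5: opening $6,203.24; interest $148.88 → $6,352.12; payment $743.00; balance $5,609.12
Quarter 6: opening $5,609.12; interest $134.62 → $5,743.74; payment $743.00; balance $5,000.74
Quarter 7: opening $5,000.74; interest $120.02 → $5,120.76; payment $743.00; balance $4,377.76
Quarter 8: opening $4,377.76; interest $105.07 → $4,482.83; payment $743.00; balance $3,739.83
Quarter 9: opening $3,739.83; interest $89.76 → $3,829.59; payment $743.00; balance $3,086.59
Quarter 10: opening $3,086.59; interest $74.08 → $3,160.67; payment $743.00; balance $2,417.67
Quarter 11: opening $2,417.67; interest $58.02 → $2,475.69; payment $743.00; balance $1,732.69
Quarter 12: opening $1,732.69; interest $41.58 → $1,774.27; payment $743.00; balance $1,031.27
Quarter 13: opening $1,031.27; interest $24.75 → $1,056.02; payment $743.00; balance $313.02
Quarter 14: opening $313.02; interest $7.51 → $320.53; payment $320.53; balance $0.00
Total paid: $9,979.53

$9,979.53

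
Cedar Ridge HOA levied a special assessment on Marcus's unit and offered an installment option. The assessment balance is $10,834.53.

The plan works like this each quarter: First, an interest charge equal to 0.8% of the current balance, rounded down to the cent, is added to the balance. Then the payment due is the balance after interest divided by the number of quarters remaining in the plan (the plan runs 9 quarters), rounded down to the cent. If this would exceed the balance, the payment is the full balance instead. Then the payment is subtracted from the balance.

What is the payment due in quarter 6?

$1,262.78

Quarter 1: opening $10,834.53; interest $86.67 → $10,921.20; payment $1,213.46; balance $9,707.74
Quarter 2: opening $9,707.74; interest $77.66 → $9,785.40; payment $1,223.17; balance $8,562.23
Quarter 3: opening $8,562.23; interest $68.49 → $8,630.72; payment $1,232.96; balance $7,397.76
Quarter 4: opening $7,397.76; interest $59.18 → $7,456.94; payment $1,242.82; balance $6,214.12
Quarter 5: opening $6,214.12; interest $49.71 → $6,263.83; payment $1,252.76; balance $5,011.07
Quarter 6: opening $5,011.07; interest $40.08 → $5,051.15; payment $1,262.78; balance $3,788.37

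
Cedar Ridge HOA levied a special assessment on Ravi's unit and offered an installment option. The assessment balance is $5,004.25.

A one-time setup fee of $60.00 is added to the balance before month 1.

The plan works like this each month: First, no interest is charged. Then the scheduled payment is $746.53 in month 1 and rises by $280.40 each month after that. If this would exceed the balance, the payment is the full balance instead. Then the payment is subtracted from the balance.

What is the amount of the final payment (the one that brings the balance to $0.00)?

$395.73

# | Opening | Payment | End bal
1 | $5,064.25 | $746.53 | $4,317.72
2 | $4,317.72 | $1,026.93 | $3,290.79
3 | $3,290.79 | $1,307.33 | $1,983.46
4 | $1,983.46 | $1,587.73 | $395.73
5 | $395.73 | $395.73 | $0.00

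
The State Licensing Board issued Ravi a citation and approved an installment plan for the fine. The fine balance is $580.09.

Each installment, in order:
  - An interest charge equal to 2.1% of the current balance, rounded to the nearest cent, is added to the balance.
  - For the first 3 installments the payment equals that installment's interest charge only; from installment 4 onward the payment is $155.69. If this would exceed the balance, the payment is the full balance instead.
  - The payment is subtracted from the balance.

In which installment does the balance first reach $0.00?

7

# | Opening | Interest | Payment | End bal
1 | $580.09 | $12.18 | $12.18 | $580.09
2 | $580.09 | $12.18 | $12.18 | $580.09
3 | $580.09 | $12.18 | $12.18 | $580.09
4 | $580.09 | $12.18 | $155.69 | $436.58
5 | $436.58 | $9.17 | $155.69 | $290.06
6 | $290.06 | $6.09 | $155.69 | $140.46
7 | $140.46 | $2.95 | $143.41 | $0.00
Balance reaches $0.00 in installment 7.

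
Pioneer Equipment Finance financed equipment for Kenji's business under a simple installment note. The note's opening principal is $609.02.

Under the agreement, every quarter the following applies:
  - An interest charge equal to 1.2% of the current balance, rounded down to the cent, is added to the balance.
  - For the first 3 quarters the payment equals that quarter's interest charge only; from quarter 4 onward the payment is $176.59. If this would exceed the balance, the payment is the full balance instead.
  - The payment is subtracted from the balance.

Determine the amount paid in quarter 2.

# | Opening | Interest | Payment | End bal
1 | $609.02 | $7.30 | $7.30 | $609.02
2 | $609.02 | $7.30 | $7.30 | $609.02

$7.30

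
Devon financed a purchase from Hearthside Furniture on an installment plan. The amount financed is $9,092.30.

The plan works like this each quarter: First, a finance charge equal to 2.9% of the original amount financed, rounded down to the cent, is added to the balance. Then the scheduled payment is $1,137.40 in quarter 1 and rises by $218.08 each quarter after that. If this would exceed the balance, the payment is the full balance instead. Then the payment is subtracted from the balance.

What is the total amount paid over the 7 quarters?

$10,937.99

Quarter 1: opening $9,092.30; interest $263.67 → $9,355.97; payment $1,137.40; balance $8,218.57
Quarter 2: opening $8,218.57; interest $263.67 → $8,482.24; payment $1,355.48; balance $7,126.76
Quarter 3: opening $7,126.76; interest $263.67 → $7,390.43; payment $1,573.56; balance $5,816.87
Quarter 4: opening $5,816.87; interest $263.67 → $6,080.54; payment $1,791.64; balance $4,288.90
Quarter 5: opening $4,288.90; interest $263.67 → $4,552.57; payment $2,009.72; balance $2,542.85
Quarter 6: opening $2,542.85; interest $263.67 → $2,806.52; payment $2,227.80; balance $578.72
Quarter 7: opening $578.72; interest $263.67 → $842.39; payment $842.39; balance $0.00
Total paid: $10,937.99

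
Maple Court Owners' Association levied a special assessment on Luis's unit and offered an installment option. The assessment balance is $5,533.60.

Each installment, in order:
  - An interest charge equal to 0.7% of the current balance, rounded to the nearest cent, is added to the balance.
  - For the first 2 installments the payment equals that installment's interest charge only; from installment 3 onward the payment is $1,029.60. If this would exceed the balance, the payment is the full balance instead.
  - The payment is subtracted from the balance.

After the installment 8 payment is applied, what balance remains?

$0.00

Installment 1: opening $5,533.60; interest $38.74 → $5,572.34; payment $38.74; balance $5,533.60
Installment 2: opening $5,533.60; interest $38.74 → $5,572.34; payment $38.74; balance $5,533.60
Installment 3: opening $5,533.60; interest $38.74 → $5,572.34; payment $1,029.60; balance $4,542.74
Installment 4: opening $4,542.74; interest $31.80 → $4,574.54; payment $1,029.60; balance $3,544.94
Installment 5: opening $3,544.94; interest $24.81 → $3,569.75; payment $1,029.60; balance $2,540.15
Installment 6: opening $2,540.15; interest $17.78 → $2,557.93; payment $1,029.60; balance $1,528.33
Installment 7: opening $1,528.33; interest $10.70 → $1,539.03; payment $1,029.60; balance $509.43
Installment 8: opening $509.43; interest $3.57 → $513.00; payment $513.00; balance $0.00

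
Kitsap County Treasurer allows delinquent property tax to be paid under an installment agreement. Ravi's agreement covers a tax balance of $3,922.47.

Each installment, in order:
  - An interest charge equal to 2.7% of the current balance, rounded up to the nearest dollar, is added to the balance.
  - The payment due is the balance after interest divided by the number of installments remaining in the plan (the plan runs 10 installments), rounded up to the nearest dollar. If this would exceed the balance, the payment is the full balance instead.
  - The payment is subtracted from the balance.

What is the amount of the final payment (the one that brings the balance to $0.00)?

$512.47

Installment 1: opening $3,922.47; interest $106.00 → $4,028.47; payment $403.00; balance $3,625.47
Installment 2: opening $3,625.47; interest $98.00 → $3,723.47; payment $414.00; balance $3,309.47
Installment 3: opening $3,309.47; interest $90.00 → $3,399.47; payment $425.00; balance $2,974.47
Installment 4: opening $2,974.47; interest $81.00 → $3,055.47; payment $437.00; balance $2,618.47
Installment 5: opening $2,618.47; interest $71.00 → $2,689.47; payment $449.00; balance $2,240.47
Installment 6: opening $2,240.47; interest $61.00 → $2,301.47; payment $461.00; balance $1,840.47
Installment 7: opening $1,840.47; interest $50.00 → $1,890.47; payment $473.00; balance $1,417.47
Installment 8: opening $1,417.47; interest $39.00 → $1,456.47; payment $486.00; balance $970.47
Installment 9: opening $970.47; interest $27.00 → $997.47; payment $499.00; balance $498.47
Installment 10: opening $498.47; interest $14.00 → $512.47; payment $512.47; balance $0.00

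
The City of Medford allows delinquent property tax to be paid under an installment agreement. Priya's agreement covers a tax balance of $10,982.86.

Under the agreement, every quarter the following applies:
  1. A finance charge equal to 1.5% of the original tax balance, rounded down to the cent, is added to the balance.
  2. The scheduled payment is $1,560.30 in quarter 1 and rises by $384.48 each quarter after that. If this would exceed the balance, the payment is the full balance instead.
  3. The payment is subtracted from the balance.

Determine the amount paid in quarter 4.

$2,713.74

Quarter 1: opening $10,982.86; interest $164.74 → $11,147.60; payment $1,560.30; balance $9,587.30
Quarter 2: opening $9,587.30; interest $164.74 → $9,752.04; payment $1,944.78; balance $7,807.26
Quarter 3: opening $7,807.26; interest $164.74 → $7,972.00; payment $2,329.26; balance $5,642.74
Quarter 4: opening $5,642.74; interest $164.74 → $5,807.48; payment $2,713.74; balance $3,093.74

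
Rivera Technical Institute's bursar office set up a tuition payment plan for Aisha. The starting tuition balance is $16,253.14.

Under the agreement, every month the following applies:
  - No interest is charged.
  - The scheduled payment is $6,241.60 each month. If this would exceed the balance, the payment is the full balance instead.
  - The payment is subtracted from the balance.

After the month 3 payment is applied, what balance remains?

Month 1: $16,253.14 − $6,241.60 → $10,011.54
Month 2: $10,011.54 − $6,241.60 → $3,769.94
Month 3: $3,769.94 − $3,769.94 → $0.00

$0.00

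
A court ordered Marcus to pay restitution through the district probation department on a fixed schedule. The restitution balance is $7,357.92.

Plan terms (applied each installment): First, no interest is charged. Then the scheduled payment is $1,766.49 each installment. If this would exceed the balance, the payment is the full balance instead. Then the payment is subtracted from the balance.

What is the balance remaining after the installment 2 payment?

Installment 1: opening $7,357.92; payment $1,766.49; balance $5,591.43
Installment 2: opening $5,591.43; payment $1,766.49; balance $3,824.94

$3,824.94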